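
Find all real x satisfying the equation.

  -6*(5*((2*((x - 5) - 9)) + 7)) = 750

Step 1. [-6*(5*((2*((x - 5) - 9)) + 7)) = 750] LHS = -6·(…); ÷-6 both sides ⇒ div: 5*((2*((x - 5) - 9)) + 7) = -125.
Step 2. [5*((2*((x - 5) - 9)) + 7) = -125] LHS = 5·(…); ÷5 both sides, so div: (2*((x - 5) - 9)) + 7 = -25.
Step 3. [(2*((x - 5) - 9)) + 7 = -25] peel the +7: subtract 7 from each side ⇒ sub: 2*((x - 5) - 9) = -32.
Step 4. [2*((x - 5) - 9) = -32] divide by the outer 2. So div: (x - 5) - 9 = -16.
Step 5. [(x - 5) - 9 = -16] -9 is outermost — add 9 both sides. So sub: x - 5 = -7.
Step 6. [x - 5 = -7] -5 is outermost — add 5 both sides, so sub: x = -2.

Answer: x ∈ {-2}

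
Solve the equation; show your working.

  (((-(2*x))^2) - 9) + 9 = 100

Step 1. [(((-(2*x))^2) - 9) + 9 = 100] subtract 9: x sits inside (… + 9). So sub: ((-(2*x))^2) - 9 = 91.
Step 2. [((-(2*x))^2) - 9 = 91] -9 is outermost — add 9 both sides, so sub: (-(2*x))^2 = 100.
Step 3. [(-(2*x))^2 = 100] LHS squared, RHS 100 ≥ 0: apply √ (±). So sqrt: -(2*x) = 10 or -10.
Step 4. [-(2*x) = 10 or -10] flip signs both sides ⇒ neg: 2*x = -10 or 10.
Step 5. [2*x = -10 or 10] 2·(inner) — divide through by 2, so div: x = -5 or 5.

Answer: x ∈ {-5, 5}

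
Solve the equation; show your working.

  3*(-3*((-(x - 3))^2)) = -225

Step 1. [3*(-3*((-(x - 3))^2)) = -225] 3 out front; divide by 3 ⇒ div: -3*((-(x - 3))^2) = -75.
Step 2. [-3*((-(x - 3))^2) = -75] LHS = -3·(…); ÷-3 both sides, so div: (-(x - 3))^2 = 25.
Step 3. [(-(x - 3))^2 = 25] 25 ≥ 0, LHS is (·)² — take ±√ ⇒ sqrt: -(x - 3) = 5 or -5.
Step 4. [-(x - 3) = 5 or -5] leading − — multiply by −1 ⇒ neg: x - 3 = -5 or 5.
Step 5. [x - 3 = -5 or 5] peel the -3: add 3 from each side ⇒ sub: x = -2 or 8.

Answer: x ∈ {-2, 8}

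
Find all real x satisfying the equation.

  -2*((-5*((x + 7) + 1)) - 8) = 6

Step 1. [-2*((-5*((x + 7) + 1)) - 8) = 6] divide by the outer -2 ⇒ div: (-5*((x + 7) + 1)) - 8 = -3.
Step 2. [(-5*((x + 7) + 1)) - 8 = -3] -8 is outermost — add 8 both sides, so sub: -5*((x + 7) + 1) = 5.
Step 3. [-5*((x + 7) + 1) = 5] -5·(inner) — divide through by -5. So div: (x + 7) + 1 = -1.
Step 4. [(x + 7) + 1 = -1] 1 comes off first (subtract 1), so sub: x + 7 = -2.
Step 5. [x + 7 = -2] the outer +7 inverts by subtracting 7, so sub: x = -9.

Answer: x ∈ {-9}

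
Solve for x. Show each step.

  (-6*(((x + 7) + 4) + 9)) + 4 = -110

Step 1. [(-6*(((x + 7) + 4) + 9)) + 4 = -110] the outer +4 inverts by subtracting 4, so sub: -6*(((x + 7) + 4) + 9) = -114.
Step 2. [-6*(((x + 7) + 4) + 9) = -114] leading coefficient -6: divide by -6. So div: ((x + 7) + 4) + 9 = 19.
Step 3. [((x + 7) + 4) + 9 = 19] +9 is outermost — subtract 9 both sides, so sub: (x + 7) + 4 = 10.
Step 4. [(x + 7) + 4 = 10] the outer +4 inverts by subtracting 4 ⇒ sub: x + 7 = 6.
Step 5. [x + 7 = 6] peel the +7: subtract 7 from each side, so sub: x = -1.

Answer: x ∈ {-1}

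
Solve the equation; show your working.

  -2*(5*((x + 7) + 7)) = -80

Step 1. [-2*(5*((x + 7) + 7)) = -80] LHS = -2·(…); ÷-2 both sides, so div: 5*((x + 7) + 7) = 40.
Step 2. [5*((x + 7) + 7) = 40] leading coefficient 5: divide by 5, so div: (x + 7) + 7 = 8.
Step 3. [(x + 7) + 7 = 8] +7 is outermost — subtract 7 both sides ⇒ sub: x + 7 = 1.
Step 4. [x + 7 = 1] 7 comes off first (subtract 7) ⇒ sub: x = -6.

Answer: x ∈ {-6}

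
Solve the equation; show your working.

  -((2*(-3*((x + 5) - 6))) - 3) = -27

Step 1. [-((2*(-3*((x + 5) - 6))) - 3) = -27] flip signs both sides. So neg: (2*(-3*((x + 5) - 6))) - 3 = 27.
Step 2. [(2*(-3*((x + 5) - 6))) - 3 = 27] the outer -3 inverts by adding 3. So sub: 2*(-3*((x + 5) - 6)) = 30.
Step 3. [2*(-3*((x + 5) - 6)) = 30] 2·(inner) — divide through by 2. So div: -3*((x + 5) - 6) = 15.
Step 4. [-3*((x + 5) - 6) = 15] -3 out front; divide by -3. So div: (x + 5) - 6 = -5.
Step 5. [(x + 5) - 6 = -5] -6 is outermost — add 6 both sides ⇒ sub: x + 5 = 1.
Step 6. [x + 5 = 1] peel the +5: subtract 5 from each side, so sub: x = -4.

Answer: x ∈ {-4}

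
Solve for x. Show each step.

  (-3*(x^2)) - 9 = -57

Step 1. [(-3*(x^2)) - 9 = -57] 9 comes off first (add 9). So sub: -3*(x^2) = -48.
Step 2. [-3*(x^2) = -48] leading coefficient -3: divide by -3, so div: x^2 = 16.
Step 3. [x^2 = 16] √ both sides: 16 ≥ 0 gives two branches. So sqrt: x = 4 or -4.

Answer: x ∈ {-4, 4}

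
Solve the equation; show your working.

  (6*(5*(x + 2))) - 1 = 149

Step 1. [(6*(5*(x + 2))) - 1 = 149] the outer -1 inverts by adding 1 ⇒ sub: 6*(5*(x + 2)) = 150.
Step 2. [6*(5*(x + 2)) = 150] 6·(inner) — divide through by 6, so div: 5*(x + 2) = 25.
Step 3. [5*(x + 2) = 25] 5·(inner) — divide through by 5 ⇒ div: x + 2 = 5.
Step 4. [x + 2 = 5] the outer +2 inverts by subtracting 2. So sub: x = 3.

Answer: x ∈ {3}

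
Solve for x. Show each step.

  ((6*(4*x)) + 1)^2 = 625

Step 1. [((6*(4*x)) + 1)^2 = 625] LHS squared, RHS 625 ≥ 0: apply √ (±) ⇒ sqrt: (6*(4*x)) + 1 = 25 or -25.
Step 2. [(6*(4*x)) + 1 = 25 or -25] +1 is outermost — subtract 1 both sides ⇒ sub: 6*(4*x) = 24 or -26.
Step 3. [6*(4*x) = 24 or -26] 6 out front; divide by 6. So div: 4*x = 4 or -13/3.
Step 4. [4*x = 4 or -13/3] divide by the outer 4, so div: x = 1 or -13/12.

Answer: x ∈ {-13/12, 1}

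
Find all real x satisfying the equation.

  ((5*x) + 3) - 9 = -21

Step 1. [((5*x) + 3) - 9 = -21] peel the -9: add 9 from each side ⇒ sub: (5*x) + 3 = -12.
Step 2. [(5*x) + 3 = -12] the outer +3 inverts by subtracting 3, so sub: 5*x = -15.
Step 3. [5*x = -15] 5·(inner) — divide through by 5, so div: x = -3.

Answer: x ∈ {-3}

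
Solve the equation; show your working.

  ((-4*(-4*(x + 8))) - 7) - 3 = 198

Step 1. [((-4*(-4*(x + 8))) - 7) - 3 = 198] -3 is outermost — add 3 both sides, so sub: (-4*(-4*(x + 8))) - 7 = 201.
Step 2. [(-4*(-4*(x + 8))) - 7 = 201] -7 is outermost — add 7 both sides ⇒ sub: -4*(-4*(x + 8)) = 208.
Step 3. [-4*(-4*(x + 8)) = 208] -4·(inner) — divide through by -4. So div: -4*(x + 8) = -52.
Step 4. [-4*(x + 8) = -52] leading coefficient -4: divide by -4. So div: x + 8 = 13.
Step 5. [x + 8 = 13] +8 is outermost — subtract 8 both sides ⇒ sub: x = 5.

Answer: x ∈ {5}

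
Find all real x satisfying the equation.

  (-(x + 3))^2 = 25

Step 1. [(-(x + 3))^2 = 25] 25 ≥ 0, LHS is (·)² — take ±√, so sqrt: -(x + 3) = 5 or -5.
Step 2. [-(x + 3) = 5 or -5] flip signs both sides. So neg: x + 3 = -5 or 5.
Step 3. [x + 3 = -5 or 5] 3 comes off first (subtract 3). So sub: x = -8 or 2.

Answer: x ∈ {-8, 2}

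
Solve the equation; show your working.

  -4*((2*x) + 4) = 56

Step 1. [-4*((2*x) + 4) = 56] -4·(inner) — divide through by -4, so div: (2*x) + 4 = -14.
Step 2. [(2*x) + 4 = -14] subtract 4: x sits inside (… + 4). So sub: 2*x = -18.
Step 3. [2*x = -18] leading coefficient 2: divide by 2, so div: x = -9.

Answer: x ∈ {-9}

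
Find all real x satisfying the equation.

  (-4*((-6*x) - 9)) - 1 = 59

Step 1. [(-4*((-6*x) - 9)) - 1 = 59] 1 comes off first (add 1). So sub: -4*((-6*x) - 9) = 60.
Step 2. [-4*((-6*x) - 9) = 60] LHS = -4·(…); ÷-4 both sides, so div: (-6*x) - 9 = -15.
Step 3. [(-6*x) - 9 = -15] add 9: x sits inside (… - 9). So sub: -6*x = -6.
Step 4. [-6*x = -6] leading coefficient -6: divide by -6 ⇒ div: x = 1.

Answer: x ∈ {1}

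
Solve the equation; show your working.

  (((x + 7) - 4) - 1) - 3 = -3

Step 1. [(((x + 7) - 4) - 1) - 3 = -3] the outer -3 inverts by adding 3. So sub: ((x + 7) - 4) - 1 = 0.
Step 2. [((x + 7) - 4) - 1 = 0] the outer -1 inverts by adding 1. So sub: (x + 7) - 4 = 1.
Step 3. [(x + 7) - 4 = 1] peel the -4: add 4 from each side ⇒ sub: x + 7 = 5.
Step 4. [x + 7 = 5] peel the +7: subtract 7 from each side. So sub: x = -2.

Answer: x ∈ {-2}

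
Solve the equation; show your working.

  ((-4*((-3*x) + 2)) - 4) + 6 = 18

Step 1. [((-4*((-3*x) + 2)) - 4) + 6 = 18] the outer +6 inverts by subtracting 6. So sub: (-4*((-3*x) + 2)) - 4 = 12.
Step 2. [(-4*((-3*x) + 2)) - 4 = 12] -4 | LHS and -4 | 12: pull -4 out. So factor: ((-3*x) + 2) + 1 = -3.
Step 3. [((-3*x) + 2) + 1 = -3] 1 comes off first (subtract 1). So sub: (-3*x) + 2 = -4.
Step 4. [(-3*x) + 2 = -4] peel the +2: subtract 2 from each side, so sub: -3*x = -6.
Step 5. [-3*x = -6] -3·(inner) — divide through by -3. So div: x = 2.

Answer: x ∈ {2}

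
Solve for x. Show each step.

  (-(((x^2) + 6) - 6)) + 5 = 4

Step 1. [(-(((x^2) + 6) - 6)) + 5 = 4] 5 comes off first (subtract 5), so sub: -(((x^2) + 6) - 6) = -1.
Step 2. [-(((x^2) + 6) - 6) = -1] leading − — multiply by −1 ⇒ neg: ((x^2) + 6) - 6 = 1.
Step 3. [((x^2) + 6) - 6 = 1] -6 is outermost — add 6 both sides. So sub: (x^2) + 6 = 7.
Step 4. [(x^2) + 6 = 7] +6 is outermost — subtract 6 both sides. So sub: x^2 = 1.
Step 5. [x^2 = 1] √ both sides: 1 ≥ 0 gives two branches. So sqrt: x = 1 or -1.

Answer: x ∈ {-1, 1}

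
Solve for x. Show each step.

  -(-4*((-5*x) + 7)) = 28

Step 1. [-(-4*((-5*x) + 7)) = 28] flip signs both sides ⇒ neg: -4*((-5*x) + 7) = -28.
Step 2. [-4*((-5*x) + 7) = -28] leading coefficient -4: divide by -4, so div: (-5*x) + 7 = 7.
Step 3. [(-5*x) + 7 = 7] 7 comes off first (subtract 7) ⇒ sub: -5*x = 0.
Step 4. [-5*x = 0] leading coefficient -5: divide by -5 ⇒ div: x = 0.

Answer: x ∈ {0}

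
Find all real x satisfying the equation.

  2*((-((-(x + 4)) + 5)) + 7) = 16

Step 1. [2*((-((-(x + 4)) + 5)) + 7) = 16] LHS = 2·(…); ÷2 both sides ⇒ div: (-((-(x + 4)) + 5)) + 7 = 8.
Step 2. [(-((-(x + 4)) + 5)) + 7 = 8] +7 is outermost — subtract 7 both sides ⇒ sub: -((-(x + 4)) + 5) = 1.
Step 3. [-((-(x + 4)) + 5) = 1] LHS negated; negate both sides. So neg: (-(x + 4)) + 5 = -1.
Step 4. [(-(x + 4)) + 5 = -1] +5 is outermost — subtract 5 both sides. So sub: -(x + 4) = -6.
Step 5. [-(x + 4) = -6] leading − — multiply by −1, so neg: x + 4 = 6.
Step 6. [x + 4 = 6] 4 comes off first (subtract 4) ⇒ sub: x = 2.

Answer: x ∈ {2}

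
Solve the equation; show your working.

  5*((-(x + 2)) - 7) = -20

Step 1. [5*((-(x + 2)) - 7) = -20] leading coefficient 5: divide by 5, so div: (-(x + 2)) - 7 = -4.
Step 2. [(-(x + 2)) - 7 = -4] 7 comes off first (add 7), so sub: -(x + 2) = 3.
Step 3. [-(x + 2) = 3] LHS negated; negate both sides ⇒ neg: x + 2 = -3.
Step 4. [x + 2 = -3] 2 comes off first (subtract 2), so sub: x = -5.

Answer: x ∈ {-5}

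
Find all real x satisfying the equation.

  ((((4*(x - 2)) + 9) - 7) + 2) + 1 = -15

Step 1. [((((4*(x - 2)) + 9) - 7) + 2) + 1 = -15] +1 is outermost — subtract 1 both sides ⇒ sub: (((4*(x - 2)) + 9) - 7) + 2 = -16.
Step 2. [(((4*(x - 2)) + 9) - 7) + 2 = -16] the outer +2 inverts by subtracting 2, so sub: ((4*(x - 2)) + 9) - 7 = -18.
Step 3. [((4*(x - 2)) + 9) - 7 = -18] 7 comes off first (add 7). So sub: (4*(x - 2)) + 9 = -11.
Step 4. [(4*(x - 2)) + 9 = -11] 9 comes off first (subtract 9), so sub: 4*(x - 2) = -20.
Step 5. [4*(x - 2) = -20] 4 out front; divide by 4 ⇒ div: x - 2 = -5.
Step 6. [x - 2 = -5] -2 is outermost — add 2 both sides ⇒ sub: x = -3.

Answer: x ∈ {-3}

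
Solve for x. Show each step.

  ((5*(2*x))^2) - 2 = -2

Step 1. [((5*(2*x))^2) - 2 = -2] 2 comes off first (add 2) ⇒ sub: (5*(2*x))^2 = 0.
Step 2. [(5*(2*x))^2 = 0] LHS squared, RHS 0 ≥ 0: apply √ (±) ⇒ sqrt: 5*(2*x) = 0.
Step 3. [5*(2*x) = 0] leading coefficient 5: divide by 5, so div: 2*x = 0.
Step 4. [2*x = 0] LHS = 2·(…); ÷2 both sides. So div: x = 0.

Answer: x ∈ {0}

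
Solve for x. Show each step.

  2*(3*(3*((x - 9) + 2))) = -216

Step 1. [2*(3*(3*((x - 9) + 2))) = -216] LHS = 2·(…); ÷2 both sides. So div: 3*(3*((x - 9) + 2)) = -108.
Step 2. [3*(3*((x - 9) + 2)) = -108] 3 out front; divide by 3 ⇒ div: 3*((x - 9) + 2) = -36.
Step 3. [3*((x - 9) + 2) = -36] LHS = 3·(…); ÷3 both sides ⇒ div: (x - 9) + 2 = -12.
Step 4. [(x - 9) + 2 = -12] 2 comes off first (subtract 2). So sub: x - 9 = -14.
Step 5. [x - 9 = -14] the outer -9 inverts by adding 9 ⇒ sub: x = -5.

Answer: x ∈ {-5}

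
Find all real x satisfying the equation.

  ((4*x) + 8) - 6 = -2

Step 1. [((4*x) + 8) - 6 = -2] the outer -6 inverts by adding 6. So sub: (4*x) + 8 = 4.
Step 2. [(4*x) + 8 = 4] 4 divides every term; factor it out ⇒ factor: x + 2 = 1.
Step 3. [x + 2 = 1] +2 is outermost — subtract 2 both sides. So sub: x = -1.

Answer: x ∈ {-1}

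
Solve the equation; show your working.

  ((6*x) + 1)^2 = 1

Step 1. [((6*x) + 1)^2 = 1] 1 ≥ 0, LHS is (·)² — take ±√, so sqrt: (6*x) + 1 = 1 or -1.
Step 2. [(6*x) + 1 = 1 or -1] 1 comes off first (subtract 1), so sub: 6*x = 0 or -2.
Step 3. [6*x = 0 or -2] divide by the outer 6. So div: x = 0 or -1/3.

Answer: x ∈ {-1/3, 0}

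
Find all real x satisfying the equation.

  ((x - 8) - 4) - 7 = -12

Step 1. [((x - 8) - 4) - 7 = -12] -7 is outermost — add 7 both sides. So sub: (x - 8) - 4 = -5.
Step 2. [(x - 8) - 4 = -5] add 4: x sits inside (… - 4) ⇒ sub: x - 8 = -1.
Step 3. [x - 8 = -1] peel the -8: add 8 from each side ⇒ sub: x = 7.

Answer: x ∈ {7}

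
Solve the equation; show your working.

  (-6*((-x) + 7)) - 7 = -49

Step 1. [(-6*((-x) + 7)) - 7 = -49] -7 is outermost — add 7 both sides. So sub: -6*((-x) + 7) = -42.
Step 2. [-6*((-x) + 7) = -42] -6·(inner) — divide through by -6 ⇒ div: (-x) + 7 = 7.
Step 3. [(-x) + 7 = 7] peel the +7: subtract 7 from each side, so sub: -x = 0.
Step 4. [-x = 0] leading − — multiply by −1, so neg: x = 0.

Answer: x ∈ {0}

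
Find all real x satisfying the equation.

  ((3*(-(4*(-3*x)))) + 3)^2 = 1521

Step 1. [((3*(-(4*(-3*x)))) + 3)^2 = 1521] 1521 ≥ 0, LHS is (·)² — take ±√ ⇒ sqrt: (3*(-(4*(-3*x)))) + 3 = 39 or -39.
Step 2. [(3*(-(4*(-3*x)))) + 3 = 39 or -39] +3 is outermost — subtract 3 both sides ⇒ sub: 3*(-(4*(-3*x))) = 36 or -42.
Step 3. [3*(-(4*(-3*x))) = 36 or -42] divide by the outer 3. So div: -(4*(-3*x)) = 12 or -14.
Step 4. [-(4*(-3*x)) = 12 or -14] LHS negated; negate both sides, so neg: 4*(-3*x) = -12 or 14.
Step 5. [4*(-3*x) = -12 or 14] LHS = 4·(…); ÷4 both sides, so div: -3*x = -3 or 7/2.
Step 6. [-3*x = -3 or 7/2] divide by the outer -3. So div: x = 1 or -7/6.

Answer: x ∈ {-7/6, 1}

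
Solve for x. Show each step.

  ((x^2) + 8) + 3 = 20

Step 1. [((x^2) + 8) + 3 = 20] the outer +3 inverts by subtracting 3, so sub: (x^2) + 8 = 17.
Step 2. [(x^2) + 8 = 17] 8 comes off first (subtract 8) ⇒ sub: x^2 = 9.
Step 3. [x^2 = 9] LHS squared, RHS 9 ≥ 0: apply √ (±) ⇒ sqrt: x = 3 or -3.

Answer: x ∈ {-3, 3}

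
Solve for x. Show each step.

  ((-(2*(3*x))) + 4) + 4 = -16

Step 1. [((-(2*(3*x))) + 4) + 4 = -16] peel the +4: subtract 4 from each side ⇒ sub: (-(2*(3*x))) + 4 = -20.
Step 2. [(-(2*(3*x))) + 4 = -20] peel the +4: subtract 4 from each side, so sub: -(2*(3*x)) = -24.
Step 3. [-(2*(3*x)) = -24] flip signs both sides. So neg: 2*(3*x) = 24.
Step 4. [2*(3*x) = 24] 2 out front; divide by 2, so div: 3*x = 12.
Step 5. [3*x = 12] 3 out front; divide by 3, so div: x = 4.

Answer: x ∈ {4}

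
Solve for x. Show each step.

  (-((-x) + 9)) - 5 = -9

Step 1. [(-((-x) + 9)) - 5 = -9] peel the -5: add 5 from each side. So sub: -((-x) + 9) = -4.
Step 2. [-((-x) + 9) = -4] LHS negated; negate both sides ⇒ neg: (-x) + 9 = 4.
Step 3. [(-x) + 9 = 4] peel the +9: subtract 9 from each side ⇒ sub: -x = -5.
Step 4. [-x = -5] LHS negated; negate both sides. So neg: x = 5.

Answer: x ∈ {5}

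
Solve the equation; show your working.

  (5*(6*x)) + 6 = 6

Step 1. [(5*(6*x)) + 6 = 6] the outer +6 inverts by subtracting 6. So sub: 5*(6*x) = 0.
Step 2. [5*(6*x) = 0] divide by the outer 5. So div: 6*x = 0.
Step 3. [6*x = 0] divide by the outer 6, so div: x = 0.

Answer: x ∈ {0}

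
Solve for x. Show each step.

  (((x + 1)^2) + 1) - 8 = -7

Step 1. [(((x + 1)^2) + 1) - 8 = -7] 8 comes off first (add 8), so sub: ((x + 1)^2) + 1 = 1.
Step 2. [((x + 1)^2) + 1 = 1] +1 is outermost — subtract 1 both sides, so sub: (x + 1)^2 = 0.
Step 3. [(x + 1)^2 = 0] √ both sides: 0 ≥ 0 gives two branches ⇒ sqrt: x + 1 = 0.
Step 4. [x + 1 = 0] peel the +1: subtract 1 from each side. So sub: x = -1.

Answer: x ∈ {-1}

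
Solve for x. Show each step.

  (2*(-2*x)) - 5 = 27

Step 1. [(2*(-2*x)) - 5 = 27] 5 comes off first (add 5) ⇒ sub: 2*(-2*x) = 32.
Step 2. [2*(-2*x) = 32] divide by the outer 2, so div: -2*x = 16.
Step 3. [-2*x = 16] leading coefficient -2: divide by -2. So div: x = -8.

Answer: x ∈ {-8}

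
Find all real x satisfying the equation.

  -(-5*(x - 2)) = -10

Step 1. [-(-5*(x - 2)) = -10] LHS negated; negate both sides ⇒ neg: -5*(x - 2) = 10.
Step 2. [-5*(x - 2) = 10] LHS = -5·(…); ÷-5 both sides ⇒ div: x - 2 = -2.
Step 3. [x - 2 = -2] peel the -2: add 2 from each side. So sub: x = 0.

Answer: x ∈ {0}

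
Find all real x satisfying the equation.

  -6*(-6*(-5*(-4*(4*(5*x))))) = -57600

Step 1. [-6*(-6*(-5*(-4*(4*(5*x))))) = -57600] divide by the outer -6. So div: -6*(-5*(-4*(4*(5*x)))) = 9600.
Step 2. [-6*(-5*(-4*(4*(5*x)))) = 9600] divide by the outer -6 ⇒ div: -5*(-4*(4*(5*x))) = -1600.
Step 3. [-5*(-4*(4*(5*x))) = -1600] leading coefficient -5: divide by -5 ⇒ div: -4*(4*(5*x)) = 320.
Step 4. [-4*(4*(5*x)) = 320] -4·(inner) — divide through by -4 ⇒ div: 4*(5*x) = -80.
Step 5. [4*(5*x) = -80] leading coefficient 4: divide by 4 ⇒ div: 5*x = -20.
Step 6. [5*x = -20] divide by the outer 5. So div: x = -4.

Answer: x ∈ {-4}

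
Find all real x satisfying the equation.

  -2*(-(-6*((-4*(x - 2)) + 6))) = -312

Step 1. [-2*(-(-6*((-4*(x - 2)) + 6))) = -312] -2·(inner) — divide through by -2, so div: -(-6*((-4*(x - 2)) + 6)) = 156.
Step 2. [-(-6*((-4*(x - 2)) + 6)) = 156] LHS negated; negate both sides ⇒ neg: -6*((-4*(x - 2)) + 6) = -156.
Step 3. [-6*((-4*(x - 2)) + 6) = -156] -6·(inner) — divide through by -6, so div: (-4*(x - 2)) + 6 = 26.
Step 4. [(-4*(x - 2)) + 6 = 26] 6 comes off first (subtract 6). So sub: -4*(x - 2) = 20.
Step 5. [-4*(x - 2) = 20] divide by the outer -4 ⇒ div: x - 2 = -5.
Step 6. [x - 2 = -5] -2 is outermost — add 2 both sides. So sub: x = -3.

Answer: x ∈ {-3}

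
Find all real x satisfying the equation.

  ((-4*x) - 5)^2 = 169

Step 1. [((-4*x) - 5)^2 = 169] LHS squared, RHS 169 ≥ 0: apply √ (±). So sqrt: (-4*x) - 5 = 13 or -13.
Step 2. [(-4*x) - 5 = 13 or -13] peel the -5: add 5 from each side, so sub: -4*x = 18 or -8.
Step 3. [-4*x = 18 or -8] divide by the outer -4, so div: x = -9/2 or 2.

Answer: x ∈ {-9/2, 2}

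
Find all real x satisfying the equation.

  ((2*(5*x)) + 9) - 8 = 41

Step 1. [((2*(5*x)) + 9) - 8 = 41] the outer -8 inverts by adding 8, so sub: (2*(5*x)) + 9 = 49.
Step 2. [(2*(5*x)) + 9 = 49] +9 is outermost — subtract 9 both sides, so sub: 2*(5*x) = 40.
Step 3. [2*(5*x) = 40] 2·(inner) — divide through by 2. So div: 5*x = 20.
Step 4. [5*x = 20] LHS = 5·(…); ÷5 both sides. So div: x = 4.

Answer: x ∈ {4}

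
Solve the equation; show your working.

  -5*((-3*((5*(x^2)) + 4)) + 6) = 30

Step 1. [-5*((-3*((5*(x^2)) + 4)) + 6) = 30] divide by the outer -5. So div: (-3*((5*(x^2)) + 4)) + 6 = -6.
Step 2. [(-3*((5*(x^2)) + 4)) + 6 = -6] the outer +6 inverts by subtracting 6, so sub: -3*((5*(x^2)) + 4) = -12.
Step 3. [-3*((5*(x^2)) + 4) = -12] divide by the outer -3, so div: (5*(x^2)) + 4 = 4.
Step 4. [(5*(x^2)) + 4 = 4] 4 comes off first (subtract 4), so sub: 5*(x^2) = 0.
Step 5. [5*(x^2) = 0] divide by the outer 5, so div: x^2 = 0.
Step 6. [x^2 = 0] LHS squared, RHS 0 ≥ 0: apply √ (±). So sqrt: x = 0.

Answer: x ∈ {0}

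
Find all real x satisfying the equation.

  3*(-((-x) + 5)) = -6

Step 1. [3*(-((-x) + 5)) = -6] 3 out front; divide by 3. So div: -((-x) + 5) = -2.
Step 2. [-((-x) + 5) = -2] flip signs both sides ⇒ neg: (-x) + 5 = 2.
Step 3. [(-x) + 5 = 2] peel the +5: subtract 5 from each side, so sub: -x = -3.
Step 4. [-x = -3] leading − — multiply by −1. So neg: x = 3.

Answer: x ∈ {3}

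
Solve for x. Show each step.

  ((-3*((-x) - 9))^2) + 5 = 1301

Step 1. [((-3*((-x) - 9))^2) + 5 = 1301] peel the +5: subtract 5 from each side. So sub: (-3*((-x) - 9))^2 = 1296.
Step 2. [(-3*((-x) - 9))^2 = 1296] 1296 ≥ 0, LHS is (·)² — take ±√ ⇒ sqrt: -3*((-x) - 9) = 36 or -36.
Step 3. [-3*((-x) - 9) = 36 or -36] leading coefficient -3: divide by -3. So div: (-x) - 9 = -12 or 12.
Step 4. [(-x) - 9 = -12 or 12] -9 is outermost — add 9 both sides ⇒ sub: -x = -3 or 21.
Step 5. [-x = -3 or 21] leading − — multiply by −1. So neg: x = 3 or -21.

Answer: x ∈ {-21, 3}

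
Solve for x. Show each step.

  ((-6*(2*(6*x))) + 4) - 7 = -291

Step 1. [((-6*(2*(6*x))) + 4) - 7 = -291] add 7: x sits inside (… - 7). So sub: (-6*(2*(6*x))) + 4 = -284.
Step 2. [(-6*(2*(6*x))) + 4 = -284] 4 comes off first (subtract 4), so sub: -6*(2*(6*x)) = -288.
Step 3. [-6*(2*(6*x)) = -288] -6·(inner) — divide through by -6 ⇒ div: 2*(6*x) = 48.
Step 4. [2*(6*x) = 48] leading coefficient 2: divide by 2, so div: 6*x = 24.
Step 5. [6*x = 24] 6 out front; divide by 6. So div: x = 4.

Answer: x ∈ {4}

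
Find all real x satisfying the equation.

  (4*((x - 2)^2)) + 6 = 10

Step 1. [(4*((x - 2)^2)) + 6 = 10] +6 is outermost — subtract 6 both sides ⇒ sub: 4*((x - 2)^2) = 4.
Step 2. [4*((x - 2)^2) = 4] 4 out front; divide by 4, so div: (x - 2)^2 = 1.
Step 3. [(x - 2)^2 = 1] 1 ≥ 0, LHS is (·)² — take ±√. So sqrt: x - 2 = 1 or -1.
Step 4. [x - 2 = 1 or -1] peel the -2: add 2 from each side ⇒ sub: x = 3 or 1.

Answer: x ∈ {1, 3}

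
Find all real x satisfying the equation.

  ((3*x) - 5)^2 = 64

Step 1. [((3*x) - 5)^2 = 64] LHS squared, RHS 64 ≥ 0: apply √ (±) ⇒ sqrt: (3*x) - 5 = 8 or -8.
Step 2. [(3*x) - 5 = 8 or -8] 5 comes off first (add 5). So sub: 3*x = 13 or -3.
Step 3. [3*x = 13 or -3] divide by the outer 3, so div: x = 13/3 or -1.

Answer: x ∈ {-1, 13/3}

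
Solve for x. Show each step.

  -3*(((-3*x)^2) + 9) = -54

Step 1. [-3*(((-3*x)^2) + 9) = -54] leading coefficient -3: divide by -3 ⇒ div: ((-3*x)^2) + 9 = 18.
Step 2. [((-3*x)^2) + 9 = 18] 9 comes off first (subtract 9) ⇒ sub: (-3*x)^2 = 9.
Step 3. [(-3*x)^2 = 9] 9 ≥ 0, LHS is (·)² — take ±√, so sqrt: -3*x = 3 or -3.
Step 4. [-3*x = 3 or -3] -3·(inner) — divide through by -3, so div: x = -1 or 1.

Answer: x ∈ {-1, 1}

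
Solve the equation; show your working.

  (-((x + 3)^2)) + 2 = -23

Step 1. [(-((x + 3)^2)) + 2 = -23] +2 is outermost — subtract 2 both sides. So sub: -((x + 3)^2) = -25.
Step 2. [-((x + 3)^2) = -25] flip signs both sides ⇒ neg: (x + 3)^2 = 25.
Step 3. [(x + 3)^2 = 25] √ both sides: 25 ≥ 0 gives two branches, so sqrt: x + 3 = 5 or -5.
Step 4. [x + 3 = 5 or -5] the outer +3 inverts by subtracting 3. So sub: x = 2 or -8.

Answer: x ∈ {-8, 2}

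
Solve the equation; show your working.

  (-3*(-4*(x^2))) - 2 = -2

Step 1. [(-3*(-4*(x^2))) - 2 = -2] -2 is outermost — add 2 both sides ⇒ sub: -3*(-4*(x^2)) = 0.
Step 2. [-3*(-4*(x^2)) = 0] LHS = -3·(…); ÷-3 both sides. So div: -4*(x^2) = 0.
Step 3. [-4*(x^2) = 0] divide by the outer -4 ⇒ div: x^2 = 0.
Step 4. [x^2 = 0] LHS squared, RHS 0 ≥ 0: apply √ (±), so sqrt: x = 0.

Answer: x ∈ {0}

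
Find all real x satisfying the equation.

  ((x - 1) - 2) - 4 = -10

Step 1. [((x - 1) - 2) - 4 = -10] -4 is outermost — add 4 both sides, so sub: (x - 1) - 2 = -6.
Step 2. [(x - 1) - 2 = -6] add 2: x sits inside (… - 2) ⇒ sub: x - 1 = -4.
Step 3. [x - 1 = -4] add 1: x sits inside (… - 1) ⇒ sub: x = -3.

Answer: x ∈ {-3}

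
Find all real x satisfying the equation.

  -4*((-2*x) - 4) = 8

Step 1. [-4*((-2*x) - 4) = 8] -4·(inner) — divide through by -4, so div: (-2*x) - 4 = -2.
Step 2. [(-2*x) - 4 = -2] -2 | LHS and -2 | -2: pull -2 out, so factor: x + 2 = 1.
Step 3. [x + 2 = 1] +2 is outermost — subtract 2 both sides. So sub: x = -1.

Answer: x ∈ {-1}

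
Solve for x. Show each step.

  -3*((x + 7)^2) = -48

Step 1. [-3*((x + 7)^2) = -48] divide by the outer -3 ⇒ div: (x + 7)^2 = 16.
Step 2. [(x + 7)^2 = 16] LHS squared, RHS 16 ≥ 0: apply √ (±). So sqrt: x + 7 = 4 or -4.
Step 3. [x + 7 = 4 or -4] the outer +7 inverts by subtracting 7, so sub: x = -3 or -11.

Answer: x ∈ {-11, -3}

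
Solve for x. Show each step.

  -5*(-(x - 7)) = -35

Step 1. [-5*(-(x - 7)) = -35] divide by the outer -5. So div: -(x - 7) = 7.
Step 2. [-(x - 7) = 7] flip signs both sides, so neg: x - 7 = -7.
Step 3. [x - 7 = -7] add 7: x sits inside (… - 7) ⇒ sub: x = 0.

Answer: x ∈ {0}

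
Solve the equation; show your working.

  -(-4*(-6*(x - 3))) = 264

Step 1. [-(-4*(-6*(x - 3))) = 264] leading − — multiply by −1, so neg: -4*(-6*(x - 3)) = -264.
Step 2. [-4*(-6*(x - 3)) = -264] -4 out front; divide by -4, so div: -6*(x - 3) = 66.
Step 3. [-6*(x - 3) = 66] LHS = -6·(…); ÷-6 both sides. So div: x - 3 = -11.
Step 4. [x - 3 = -11] the outer -3 inverts by adding 3, so sub: x = -8.

Answer: x ∈ {-8}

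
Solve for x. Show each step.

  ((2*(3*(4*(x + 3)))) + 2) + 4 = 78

Step 1. [((2*(3*(4*(x + 3)))) + 2) + 4 = 78] subtract 4: x sits inside (… + 4), so sub: (2*(3*(4*(x + 3)))) + 2 = 74.
Step 2. [(2*(3*(4*(x + 3)))) + 2 = 74] 2 | LHS and 2 | 74: pull 2 out, so factor: (3*(4*(x + 3))) + 1 = 37.
Step 3. [(3*(4*(x + 3))) + 1 = 37] 1 comes off first (subtract 1), so sub: 3*(4*(x + 3)) = 36.
Step 4. [3*(4*(x + 3)) = 36] 3·(inner) — divide through by 3. So div: 4*(x + 3) = 12.
Step 5. [4*(x + 3) = 12] leading coefficient 4: divide by 4. So div: x + 3 = 3.
Step 6. [x + 3 = 3] subtract 3: x sits inside (… + 3), so sub: x = 0.

Answer: x ∈ {0}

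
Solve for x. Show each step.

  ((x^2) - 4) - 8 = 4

Step 1. [((x^2) - 4) - 8 = 4] add 8: x sits inside (… - 8), so sub: (x^2) - 4 = 12.
Step 2. [(x^2) - 4 = 12] -4 is outermost — add 4 both sides ⇒ sub: x^2 = 16.
Step 3. [x^2 = 16] √ both sides: 16 ≥ 0 gives two branches. So sqrt: x = 4 or -4.

Answer: x ∈ {-4, 4}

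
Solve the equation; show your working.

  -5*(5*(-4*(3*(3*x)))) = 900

Step 1. [-5*(5*(-4*(3*(3*x)))) = 900] leading coefficient -5: divide by -5 ⇒ div: 5*(-4*(3*(3*x))) = -180.
Step 2. [5*(-4*(3*(3*x))) = -180] leading coefficient 5: divide by 5, so div: -4*(3*(3*x)) = -36.
Step 3. [-4*(3*(3*x)) = -36] -4·(inner) — divide through by -4. So div: 3*(3*x) = 9.
Step 4. [3*(3*x) = 9] 3 out front; divide by 3. So div: 3*x = 3.
Step 5. [3*x = 3] leading coefficient 3: divide by 3, so div: x = 1.

Answer: x ∈ {1}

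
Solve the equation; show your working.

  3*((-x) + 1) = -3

Step 1. [3*((-x) + 1) = -3] leading coefficient 3: divide by 3. So div: (-x) + 1 = -1.
Step 2. [(-x) + 1 = -1] 1 comes off first (subtract 1). So sub: -x = -2.
Step 3. [-x = -2] flip signs both sides, so neg: x = 2.

Answer: x ∈ {2}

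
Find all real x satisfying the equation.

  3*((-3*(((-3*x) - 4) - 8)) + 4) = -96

Step 1. [3*((-3*(((-3*x) - 4) - 8)) + 4) = -96] 3 out front; divide by 3 ⇒ div: (-3*(((-3*x) - 4) - 8)) + 4 = -32.
Step 2. [(-3*(((-3*x) - 4) - 8)) + 4 = -32] subtract 4: x sits inside (… + 4) ⇒ sub: -3*(((-3*x) - 4) - 8) = -36.
Step 3. [-3*(((-3*x) - 4) - 8) = -36] -3 out front; divide by -3 ⇒ div: ((-3*x) - 4) - 8 = 12.
Step 4. [((-3*x) - 4) - 8 = 12] add 8: x sits inside (… - 8) ⇒ sub: (-3*x) - 4 = 20.
Step 5. [(-3*x) - 4 = 20] add 4: x sits inside (… - 4) ⇒ sub: -3*x = 24.
Step 6. [-3*x = 24] divide by the outer -3. So div: x = -8.

Answer: x ∈ {-8}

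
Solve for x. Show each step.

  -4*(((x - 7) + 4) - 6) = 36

Step 1. [-4*(((x - 7) + 4) - 6) = 36] divide by the outer -4 ⇒ div: ((x - 7) + 4) - 6 = -9.
Step 2. [((x - 7) + 4) - 6 = -9] the outer -6 inverts by adding 6, so sub: (x - 7) + 4 = -3.
Step 3. [(x - 7) + 4 = -3] 4 comes off first (subtract 4). So sub: x - 7 = -7.
Step 4. [x - 7 = -7] add 7: x sits inside (… - 7). So sub: x = 0.

Answer: x ∈ {0}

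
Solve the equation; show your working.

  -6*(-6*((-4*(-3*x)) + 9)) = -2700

Step 1. [-6*(-6*((-4*(-3*x)) + 9)) = -2700] leading coefficient -6: divide by -6. So div: -6*((-4*(-3*x)) + 9) = 450.
Step 2. [-6*((-4*(-3*x)) + 9) = 450] -6 out front; divide by -6. So div: (-4*(-3*x)) + 9 = -75.
Step 3. [(-4*(-3*x)) + 9 = -75] +9 is outermost — subtract 9 both sides, so sub: -4*(-3*x) = -84.
Step 4. [-4*(-3*x) = -84] LHS = -4·(…); ÷-4 both sides ⇒ div: -3*x = 21.
Step 5. [-3*x = 21] LHS = -3·(…); ÷-3 both sides. So div: x = -7.

Answer: x ∈ {-7}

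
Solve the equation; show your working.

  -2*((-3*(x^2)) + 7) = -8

Step 1. [-2*((-3*(x^2)) + 7) = -8] leading coefficient -2: divide by -2 ⇒ div: (-3*(x^2)) + 7 = 4.
Step 2. [(-3*(x^2)) + 7 = 4] 7 comes off first (subtract 7). So sub: -3*(x^2) = -3.
Step 3. [-3*(x^2) = -3] -3 out front; divide by -3, so div: x^2 = 1.
Step 4. [x^2 = 1] √ both sides: 1 ≥ 0 gives two branches, so sqrt: x = 1 or -1.

Answer: x ∈ {-1, 1}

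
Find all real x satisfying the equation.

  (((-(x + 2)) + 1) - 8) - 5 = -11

Step 1. [(((-(x + 2)) + 1) - 8) - 5 = -11] 5 comes off first (add 5), so sub: ((-(x + 2)) + 1) - 8 = -6.
Step 2. [((-(x + 2)) + 1) - 8 = -6] the outer -8 inverts by adding 8 ⇒ sub: (-(x + 2)) + 1 = 2.
Step 3. [(-(x + 2)) + 1 = 2] +1 is outermost — subtract 1 both sides ⇒ sub: -(x + 2) = 1.
Step 4. [-(x + 2) = 1] leading − — multiply by −1 ⇒ neg: x + 2 = -1.
Step 5. [x + 2 = -1] +2 is outermost — subtract 2 both sides ⇒ sub: x = -3.

Answer: x ∈ {-3}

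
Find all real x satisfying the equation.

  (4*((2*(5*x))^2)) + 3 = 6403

Step 1. [(4*((2*(5*x))^2)) + 3 = 6403] +3 is outermost — subtract 3 both sides. So sub: 4*((2*(5*x))^2) = 6400.
Step 2. [4*((2*(5*x))^2) = 6400] 4·(inner) — divide through by 4. So div: (2*(5*x))^2 = 1600.
Step 3. [(2*(5*x))^2 = 1600] √ both sides: 1600 ≥ 0 gives two branches ⇒ sqrt: 2*(5*x) = 40 or -40.
Step 4. [2*(5*x) = 40 or -40] 2 out front; divide by 2, so div: 5*x = 20 or -20.
Step 5. [5*x = 20 or -20] 5 out front; divide by 5. So div: x = 4 or -4.

Answer: x ∈ {-4, 4}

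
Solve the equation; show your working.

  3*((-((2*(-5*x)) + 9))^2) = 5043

Step 1. [3*((-((2*(-5*x)) + 9))^2) = 5043] 3·(inner) — divide through by 3, so div: (-((2*(-5*x)) + 9))^2 = 1681.
Step 2. [(-((2*(-5*x)) + 9))^2 = 1681] 1681 ≥ 0, LHS is (·)² — take ±√, so sqrt: -((2*(-5*x)) + 9) = 41 or -41.
Step 3. [-((2*(-5*x)) + 9) = 41 or -41] flip signs both sides, so neg: (2*(-5*x)) + 9 = -41 or 41.
Step 4. [(2*(-5*x)) + 9 = -41 or 41] +9 is outermost — subtract 9 both sides. So sub: 2*(-5*x) = -50 or 32.
Step 5. [2*(-5*x) = -50 or 32] 2·(inner) — divide through by 2, so div: -5*x = -25 or 16.
Step 6. [-5*x = -25 or 16] -5·(inner) — divide through by -5. So div: x = 5 or -16/5.

Answer: x ∈ {-16/5, 5}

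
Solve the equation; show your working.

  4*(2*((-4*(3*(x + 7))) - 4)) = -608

Step 1. [4*(2*((-4*(3*(x + 7))) - 4)) = -608] leading coefficient 4: divide by 4. So div: 2*((-4*(3*(x + 7))) - 4) = -152.
Step 2. [2*((-4*(3*(x + 7))) - 4) = -152] 2 out front; divide by 2. So div: (-4*(3*(x + 7))) - 4 = -76.
Step 3. [(-4*(3*(x + 7))) - 4 = -76] peel the -4: add 4 from each side. So sub: -4*(3*(x + 7)) = -72.
Step 4. [-4*(3*(x + 7)) = -72] -4 out front; divide by -4. So div: 3*(x + 7) = 18.
Step 5. [3*(x + 7) = 18] LHS = 3·(…); ÷3 both sides. So div: x + 7 = 6.
Step 6. [x + 7 = 6] peel the +7: subtract 7 from each side ⇒ sub: x = -1.

Answer: x ∈ {-1}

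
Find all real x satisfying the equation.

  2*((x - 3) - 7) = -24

Step 1. [2*((x - 3) - 7) = -24] 2·(inner) — divide through by 2 ⇒ div: (x - 3) - 7 = -12.
Step 2. [(x - 3) - 7 = -12] peel the -7: add 7 from each side, so sub: x - 3 = -5.
Step 3. [x - 3 = -5] -3 is outermost — add 3 both sides, so sub: x = -2.

Answer: x ∈ {-2}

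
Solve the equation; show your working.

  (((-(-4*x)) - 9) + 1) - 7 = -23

Step 1. [(((-(-4*x)) - 9) + 1) - 7 = -23] 7 comes off first (add 7), so sub: ((-(-4*x)) - 9) + 1 = -16.
Step 2. [((-(-4*x)) - 9) + 1 = -16] the outer +1 inverts by subtracting 1 ⇒ sub: (-(-4*x)) - 9 = -17.
Step 3. [(-(-4*x)) - 9 = -17] peel the -9: add 9 from each side. So sub: -(-4*x) = -8.
Step 4. [-(-4*x) = -8] leading − — multiply by −1 ⇒ neg: -4*x = 8.
Step 5. [-4*x = 8] -4 out front; divide by -4. So div: x = -2.

Answer: x ∈ {-2}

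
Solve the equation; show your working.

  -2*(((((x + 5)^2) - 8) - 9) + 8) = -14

Step 1. [-2*(((((x + 5)^2) - 8) - 9) + 8) = -14] -2·(inner) — divide through by -2, so div: ((((x + 5)^2) - 8) - 9) + 8 = 7.
Step 2. [((((x + 5)^2) - 8) - 9) + 8 = 7] +8 is outermost — subtract 8 both sides, so sub: (((x + 5)^2) - 8) - 9 = -1.
Step 3. [(((x + 5)^2) - 8) - 9 = -1] -9 is outermost — add 9 both sides. So sub: ((x + 5)^2) - 8 = 8.
Step 4. [((x + 5)^2) - 8 = 8] the outer -8 inverts by adding 8, so sub: (x + 5)^2 = 16.
Step 5. [(x + 5)^2 = 16] LHS squared, RHS 16 ≥ 0: apply √ (±), so sqrt: x + 5 = 4 or -4.
Step 6. [x + 5 = 4 or -4] 5 comes off first (subtract 5) ⇒ sub: x = -1 or -9.

Answer: x ∈ {-9, -1}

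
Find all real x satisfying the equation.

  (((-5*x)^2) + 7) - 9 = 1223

Step 1. [(((-5*x)^2) + 7) - 9 = 1223] -9 is outermost — add 9 both sides, so sub: ((-5*x)^2) + 7 = 1232.
Step 2. [((-5*x)^2) + 7 = 1232] 7 comes off first (subtract 7), so sub: (-5*x)^2 = 1225.
Step 3. [(-5*x)^2 = 1225] 1225 ≥ 0, LHS is (·)² — take ±√. So sqrt: -5*x = 35 or -35.
Step 4. [-5*x = 35 or -35] -5·(inner) — divide through by -5, so div: x = -7 or 7.

Answer: x ∈ {-7, 7}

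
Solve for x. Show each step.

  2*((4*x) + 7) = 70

Step 1. [2*((4*x) + 7) = 70] divide by the outer 2 ⇒ div: (4*x) + 7 = 35.
Step 2. [(4*x) + 7 = 35] +7 is outermost — subtract 7 both sides ⇒ sub: 4*x = 28.
Step 3. [4*x = 28] 4·(inner) — divide through by 4, so div: x = 7.

Answer: x ∈ {7}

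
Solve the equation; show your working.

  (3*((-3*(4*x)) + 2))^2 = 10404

Step 1. [(3*((-3*(4*x)) + 2))^2 = 10404] 10404 ≥ 0, LHS is (·)² — take ±√, so sqrt: 3*((-3*(4*x)) + 2) = 102 or -102.
Step 2. [3*((-3*(4*x)) + 2) = 102 or -102] leading coefficient 3: divide by 3 ⇒ div: (-3*(4*x)) + 2 = 34 or -34.
Step 3. [(-3*(4*x)) + 2 = 34 or -34] peel the +2: subtract 2 from each side. So sub: -3*(4*x) = 32 or -36.
Step 4. [-3*(4*x) = 32 or -36] leading coefficient -3: divide by -3. So div: 4*x = -32/3 or 12.
Step 5. [4*x = -32/3 or 12] 4 out front; divide by 4 ⇒ div: x = -8/3 or 3.

Answer: x ∈ {-8/3, 3}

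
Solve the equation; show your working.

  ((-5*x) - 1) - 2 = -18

Step 1. [((-5*x) - 1) - 2 = -18] peel the -2: add 2 from each side. So sub: (-5*x) - 1 = -16.
Step 2. [(-5*x) - 1 = -16] -1 is outermost — add 1 both sides ⇒ sub: -5*x = -15.
Step 3. [-5*x = -15] LHS = -5·(…); ÷-5 both sides. So div: x = 3.

Answer: x ∈ {3}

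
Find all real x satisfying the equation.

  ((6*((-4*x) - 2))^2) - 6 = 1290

Step 1. [((6*((-4*x) - 2))^2) - 6 = 1290] add 6: x sits inside (… - 6), so sub: (6*((-4*x) - 2))^2 = 1296.
Step 2. [(6*((-4*x) - 2))^2 = 1296] LHS squared, RHS 1296 ≥ 0: apply √ (±), so sqrt: 6*((-4*x) - 2) = 36 or -36.
Step 3. [6*((-4*x) - 2) = 36 or -36] divide by the outer 6 ⇒ div: (-4*x) - 2 = 6 or -6.
Step 4. [(-4*x) - 2 = 6 or -6] peel the -2: add 2 from each side, so sub: -4*x = 8 or -4.
Step 5. [-4*x = 8 or -4] LHS = -4·(…); ÷-4 both sides ⇒ div: x = -2 or 1.

Answer: x ∈ {-2, 1}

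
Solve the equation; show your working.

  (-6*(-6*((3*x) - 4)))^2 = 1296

Step 1. [(-6*(-6*((3*x) - 4)))^2 = 1296] 1296 ≥ 0, LHS is (·)² — take ±√, so sqrt: -6*(-6*((3*x) - 4)) = 36 or -36.
Step 2. [-6*(-6*((3*x) - 4)) = 36 or -36] -6·(inner) — divide through by -6 ⇒ div: -6*((3*x) - 4) = -6 or 6.
Step 3. [-6*((3*x) - 4) = -6 or 6] -6 out front; divide by -6, so div: (3*x) - 4 = 1 or -1.
Step 4. [(3*x) - 4 = 1 or -1] the outer -4 inverts by adding 4 ⇒ sub: 3*x = 5 or 3.
Step 5. [3*x = 5 or 3] LHS = 3·(…); ÷3 both sides. So div: x = 5/3 or 1.

Answer: x ∈ {1, 5/3}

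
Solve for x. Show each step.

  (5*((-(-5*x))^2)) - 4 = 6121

Step 1. [(5*((-(-5*x))^2)) - 4 = 6121] add 4: x sits inside (… - 4). So sub: 5*((-(-5*x))^2) = 6125.
Step 2. [5*((-(-5*x))^2) = 6125] LHS = 5·(…); ÷5 both sides ⇒ div: (-(-5*x))^2 = 1225.
Step 3. [(-(-5*x))^2 = 1225] LHS squared, RHS 1225 ≥ 0: apply √ (±). So sqrt: -(-5*x) = 35 or -35.
Step 4. [-(-5*x) = 35 or -35] flip signs both sides ⇒ neg: -5*x = -35 or 35.
Step 5. [-5*x = -35 or 35] divide by the outer -5. So div: x = 7 or -7.

Answer: x ∈ {-7, 7}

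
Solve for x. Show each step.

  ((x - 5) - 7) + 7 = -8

Step 1. [((x - 5) - 7) + 7 = -8] +7 is outermost — subtract 7 both sides, so sub: (x - 5) - 7 = -15.
Step 2. [(x - 5) - 7 = -15] peel the -7: add 7 from each side. So sub: x - 5 = -8.
Step 3. [x - 5 = -8] the outer -5 inverts by adding 5 ⇒ sub: x = -3.

Answer: x ∈ {-3}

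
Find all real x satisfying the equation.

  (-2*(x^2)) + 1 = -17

Step 1. [(-2*(x^2)) + 1 = -17] peel the +1: subtract 1 from each side, so sub: -2*(x^2) = -18.
Step 2. [-2*(x^2) = -18] -2·(inner) — divide through by -2, so div: x^2 = 9.
Step 3. [x^2 = 9] LHS squared, RHS 9 ≥ 0: apply √ (±), so sqrt: x = 3 or -3.

Answer: x ∈ {-3, 3}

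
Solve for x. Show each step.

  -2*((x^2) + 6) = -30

Step 1. [-2*((x^2) + 6) = -30] -2·(inner) — divide through by -2. So div: (x^2) + 6 = 15.
Step 2. [(x^2) + 6 = 15] +6 is outermost — subtract 6 both sides. So sub: x^2 = 9.
Step 3. [x^2 = 9] LHS squared, RHS 9 ≥ 0: apply √ (±) ⇒ sqrt: x = 3 or -3.

Answer: x ∈ {-3, 3}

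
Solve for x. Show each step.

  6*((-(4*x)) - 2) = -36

Step 1. [6*((-(4*x)) - 2) = -36] 6·(inner) — divide through by 6 ⇒ div: (-(4*x)) - 2 = -6.
Step 2. [(-(4*x)) - 2 = -6] peel the -2: add 2 from each side. So sub: -(4*x) = -4.
Step 3. [-(4*x) = -4] leading − — multiply by −1 ⇒ neg: 4*x = 4.
Step 4. [4*x = 4] divide by the outer 4. So div: x = 1.

Answer: x ∈ {1}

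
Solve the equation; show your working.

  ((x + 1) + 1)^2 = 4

Step 1. [((x + 1) + 1)^2 = 4] LHS squared, RHS 4 ≥ 0: apply √ (±), so sqrt: (x + 1) + 1 = 2 or -2.
Step 2. [(x + 1) + 1 = 2 or -2] peel the +1: subtract 1 from each side, so sub: x + 1 = 1 or -3.
Step 3. [x + 1 = 1 or -3] subtract 1: x sits inside (… + 1) ⇒ sub: x = 0 or -4.

Answer: x ∈ {-4, 0}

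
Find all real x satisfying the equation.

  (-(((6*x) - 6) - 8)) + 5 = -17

Step 1. [(-(((6*x) - 6) - 8)) + 5 = -17] subtract 5: x sits inside (… + 5), so sub: -(((6*x) - 6) - 8) = -22.
Step 2. [-(((6*x) - 6) - 8) = -22] leading − — multiply by −1, so neg: ((6*x) - 6) - 8 = 22.
Step 3. [((6*x) - 6) - 8 = 22] the outer -8 inverts by adding 8. So sub: (6*x) - 6 = 30.
Step 4. [(6*x) - 6 = 30] the outer -6 inverts by adding 6. So sub: 6*x = 36.
Step 5. [6*x = 36] leading coefficient 6: divide by 6 ⇒ div: x = 6.

Answer: x ∈ {6}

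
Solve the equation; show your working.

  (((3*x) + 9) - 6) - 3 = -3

Step 1. [(((3*x) + 9) - 6) - 3 = -3] 3 comes off first (add 3), so sub: ((3*x) + 9) - 6 = 0.
Step 2. [((3*x) + 9) - 6 = 0] add 6: x sits inside (… - 6). So sub: (3*x) + 9 = 6.
Step 3. [(3*x) + 9 = 6] 3 | LHS and 3 | 6: pull 3 out ⇒ factor: x + 3 = 2.
Step 4. [x + 3 = 2] 3 comes off first (subtract 3) ⇒ sub: x = -1.

Answer: x ∈ {-1}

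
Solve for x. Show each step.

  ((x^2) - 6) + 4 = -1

Step 1. [((x^2) - 6) + 4 = -1] +4 is outermost — subtract 4 both sides. So sub: (x^2) - 6 = -5.
Step 2. [(x^2) - 6 = -5] the outer -6 inverts by adding 6. So sub: x^2 = 1.
Step 3. [x^2 = 1] √ both sides: 1 ≥ 0 gives two branches ⇒ sqrt: x = 1 or -1.

Answer: x ∈ {-1, 1}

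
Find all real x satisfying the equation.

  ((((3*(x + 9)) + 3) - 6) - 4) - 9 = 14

Step 1. [((((3*(x + 9)) + 3) - 6) - 4) - 9 = 14] the outer -9 inverts by adding 9, so sub: (((3*(x + 9)) + 3) - 6) - 4 = 23.
Step 2. [(((3*(x + 9)) + 3) - 6) - 4 = 23] the outer -4 inverts by adding 4, so sub: ((3*(x + 9)) + 3) - 6 = 27.
Step 3. [((3*(x + 9)) + 3) - 6 = 27] add 6: x sits inside (… - 6), so sub: (3*(x + 9)) + 3 = 33.
Step 4. [(3*(x + 9)) + 3 = 33] 3 | LHS and 3 | 33: pull 3 out, so factor: (x + 9) + 1 = 11.
Step 5. [(x + 9) + 1 = 11] peel the +1: subtract 1 from each side ⇒ sub: x + 9 = 10.
Step 6. [x + 9 = 10] the outer +9 inverts by subtracting 9. So sub: x = 1.

Answer: x ∈ {1}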